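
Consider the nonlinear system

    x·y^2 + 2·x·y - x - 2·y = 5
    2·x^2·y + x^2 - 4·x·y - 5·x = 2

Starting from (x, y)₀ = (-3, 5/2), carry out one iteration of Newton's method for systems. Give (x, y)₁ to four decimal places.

(-1.8348, 1.2475)

At (-3, 5/2): F = (-40.7500, 97.0000).
Jacobian J = [[y^2 + 2·y - 1, 2·x·y + 2·x - 2], [4·x·y + 2·x - 4·y - 5, 2·x^2 - 4·x]].
At the point, J = [[10.2500, -23.0000], [-51.0000, 30.0000]] (det J = -865.5000).
Solving J·Δ = −F gives Δ = (1.1652, -1.2525).
Then the next iterate is (x, y)₁ = (-1.8348, 1.2475).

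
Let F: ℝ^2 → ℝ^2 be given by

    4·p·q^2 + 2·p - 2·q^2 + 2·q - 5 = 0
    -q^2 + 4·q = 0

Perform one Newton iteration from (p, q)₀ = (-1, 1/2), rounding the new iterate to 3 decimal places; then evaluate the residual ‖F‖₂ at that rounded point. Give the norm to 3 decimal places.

3.731

At (-1, 1/2): F = (-7.500, 1.750).
Jacobian J = [[4·q^2 + 2, 8·p·q - 4·q + 2], [0, -2·q + 4]].
At the point, J = [[3.000, -4.000], [0.000, 3.000]] (det J = 9.000).
Solving J·Δ = −F gives Δ = (1.722, -0.583).
Then the next iterate is (p, q)₁ = (0.722, -0.083).
Re-evaluating at (0.722, -0.083): F = (-3.71588, -0.33889), so ‖F‖₂ = 3.731.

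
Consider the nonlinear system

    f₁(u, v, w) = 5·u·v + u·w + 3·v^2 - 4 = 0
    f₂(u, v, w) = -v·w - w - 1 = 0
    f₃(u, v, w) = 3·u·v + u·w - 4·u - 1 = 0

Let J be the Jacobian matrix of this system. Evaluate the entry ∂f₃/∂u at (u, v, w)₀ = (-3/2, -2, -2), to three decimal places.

∂f₃/∂u = 3·v + w - 4.
At (-3/2, -2, -2) this is -12.000.

-12.000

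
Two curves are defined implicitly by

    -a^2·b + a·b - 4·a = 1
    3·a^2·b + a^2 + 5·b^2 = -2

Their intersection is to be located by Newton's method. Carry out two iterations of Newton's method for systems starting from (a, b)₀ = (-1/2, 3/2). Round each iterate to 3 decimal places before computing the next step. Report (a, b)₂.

At (-1/2, 3/2): F = (-0.125, 14.625).
Jacobian J = [[-2·a·b + b - 4, -a^2 + a], [6·a·b + 2·a, 3·a^2 + 10·b]].
At the point, J = [[-1.000, -0.750], [-5.500, 15.750]] (det J = -19.875).
Solving J·Δ = −F gives Δ = (0.453, -0.770).
Then the next iterate is (a, b)₁ = (-0.047, 0.730).
Round to (-0.047, 0.730) and repeat: F = (-0.84792, 4.67155), J = [[-3.20138, -0.04921], [-0.29986, 7.30663]].
Δ = (-0.255, -0.650), so (a, b)₂ = (-0.302, 0.080).

(-0.302, 0.080)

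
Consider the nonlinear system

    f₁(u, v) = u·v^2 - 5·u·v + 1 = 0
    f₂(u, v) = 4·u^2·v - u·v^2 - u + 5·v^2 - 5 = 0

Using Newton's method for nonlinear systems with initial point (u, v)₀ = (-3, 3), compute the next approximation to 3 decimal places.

(-0.160, 3.653)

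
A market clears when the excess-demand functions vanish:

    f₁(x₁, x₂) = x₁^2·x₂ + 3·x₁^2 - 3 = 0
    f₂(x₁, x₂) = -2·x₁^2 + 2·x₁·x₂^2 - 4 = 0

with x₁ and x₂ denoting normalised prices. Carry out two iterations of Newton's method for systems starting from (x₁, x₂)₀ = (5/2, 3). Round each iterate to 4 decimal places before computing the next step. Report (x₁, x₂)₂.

(0.9875, 1.9446)

At (5/2, 3): F = (34.5000, 28.5000).
Jacobian J = [[2·x₁·x₂ + 6·x₁, x₁^2], [-4·x₁ + 2·x₂^2, 4·x₁·x₂]].
At the point, J = [[30.0000, 6.2500], [8.0000, 30.0000]] (det J = 850.0000).
Solving J·Δ = −F gives Δ = (-1.0081, -0.6812).
Then the next iterate is (x₁, x₂)₁ = (1.4919, 2.3188).
Round to (1.4919, 2.3188) and repeat: F = (8.838402, 7.591864), J = [[15.870235, 2.225766], [4.786067, 13.837671]].
Δ = (-0.5044, -0.3742), so (x₁, x₂)₂ = (0.9875, 1.9446).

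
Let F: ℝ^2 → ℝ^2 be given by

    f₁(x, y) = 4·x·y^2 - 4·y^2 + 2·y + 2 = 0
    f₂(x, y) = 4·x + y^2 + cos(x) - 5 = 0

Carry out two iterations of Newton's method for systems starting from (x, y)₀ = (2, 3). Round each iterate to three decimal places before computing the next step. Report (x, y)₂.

(1.164, 0.542)

At (2, 3): F = (44.000, 11.58385).
Jacobian J = [[4·y^2, 8·x·y - 8·y + 2], [-sin(x) + 4, 2·y]].
At the point, J = [[36.000, 26.000], [3.09070, 6.000]] (det J = 135.64173).
Solving J·Δ = −F gives Δ = (0.274, -2.072).
Then the next iterate is (x, y)₁ = (2.274, 0.928).
Round to (2.274, 0.928) and repeat: F = (8.24459, 4.31052), J = [[3.44474, 11.45818], [3.23723, 1.856]].
Δ = (-1.110, -0.386), so (x, y)₂ = (1.164, 0.542).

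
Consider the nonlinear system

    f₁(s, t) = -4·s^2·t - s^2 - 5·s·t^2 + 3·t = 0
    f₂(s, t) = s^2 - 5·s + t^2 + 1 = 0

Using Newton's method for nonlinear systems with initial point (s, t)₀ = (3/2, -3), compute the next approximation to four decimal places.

At (3/2, -3): F = (-51.7500, 4.7500).
Jacobian J = [[-8·s·t - 2·s - 5·t^2, -4·s^2 - 10·s·t + 3], [2·s - 5, 2·t]].
At the point, J = [[-12.0000, 39.0000], [-2.0000, -6.0000]] (det J = 150.0000).
Solving J·Δ = −F gives Δ = (-0.8350, 1.0700).
Then the next iterate is (s, t)₁ = (0.6650, -1.9300).

(0.6650, -1.9300)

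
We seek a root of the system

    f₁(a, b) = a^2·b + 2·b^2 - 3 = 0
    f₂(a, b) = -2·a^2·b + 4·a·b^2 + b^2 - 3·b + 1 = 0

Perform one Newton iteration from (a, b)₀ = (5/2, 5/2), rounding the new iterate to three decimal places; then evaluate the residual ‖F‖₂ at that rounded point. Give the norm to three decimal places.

11.070

At (5/2, 5/2): F = (25.125, 31.000).
Jacobian J = [[2·a·b, a^2 + 4·b], [-4·a·b + 4·b^2, -2·a^2 + 8·a·b + 2·b - 3]].
At the point, J = [[12.500, 16.250], [0.000, 39.500]] (det J = 493.750).
Solving J·Δ = −F gives Δ = (-0.990, -0.785).
Then the next iterate is (a, b)₁ = (1.510, 1.715).
Re-evaluating at (1.510, 1.715): F = (6.79282, 8.74048), so ‖F‖₂ = 11.070.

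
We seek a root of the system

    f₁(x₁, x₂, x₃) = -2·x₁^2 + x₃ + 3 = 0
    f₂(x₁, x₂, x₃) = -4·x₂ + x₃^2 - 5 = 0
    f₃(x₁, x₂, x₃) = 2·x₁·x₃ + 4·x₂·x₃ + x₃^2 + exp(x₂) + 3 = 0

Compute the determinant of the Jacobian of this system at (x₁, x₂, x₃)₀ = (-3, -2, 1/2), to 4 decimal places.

J = [[-4·x₁, 0, 1], [0, -4, 2·x₃], [2·x₃, 4·x₃ + exp(x₂), 2·x₁ + 4·x₂ + 2·x₃]].
At the point, J = [[12.0000, 0.0000, 1.0000], [0.0000, -4.0000, 1.0000], [1.0000, 2.135335, -13.0000]].
det J = 602.3760.

602.3760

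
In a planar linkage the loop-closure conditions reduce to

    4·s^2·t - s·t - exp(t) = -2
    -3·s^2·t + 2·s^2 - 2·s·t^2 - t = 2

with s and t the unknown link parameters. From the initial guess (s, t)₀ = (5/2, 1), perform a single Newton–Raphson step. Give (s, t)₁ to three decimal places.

(1.642, 0.723)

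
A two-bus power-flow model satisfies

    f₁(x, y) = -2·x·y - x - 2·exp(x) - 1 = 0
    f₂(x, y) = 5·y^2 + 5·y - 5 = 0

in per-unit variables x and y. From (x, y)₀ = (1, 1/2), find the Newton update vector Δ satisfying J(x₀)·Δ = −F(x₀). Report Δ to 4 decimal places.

At (1, 1/2): F = (-8.436564, -1.2500).
Jacobian J = [[-2·y - 2·exp(x) - 1, -2·x], [0, 10·y + 5]].
At the point, J = [[-7.436564, -2.0000], [0.0000, 10.0000]] (det J = -74.365637).
Solving J·Δ = −F gives Δ = (-1.1681, 0.1250).

(-1.1681, 0.1250)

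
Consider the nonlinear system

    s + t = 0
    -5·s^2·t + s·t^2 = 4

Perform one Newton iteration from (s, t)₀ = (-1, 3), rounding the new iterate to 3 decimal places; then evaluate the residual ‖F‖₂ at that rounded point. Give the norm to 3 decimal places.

At (-1, 3): F = (2.000, -28.000).
Jacobian J = [[1, 1], [-10·s·t + t^2, -5·s^2 + 2·s·t]].
At the point, J = [[1.000, 1.000], [39.000, -11.000]] (det J = -50.000).
Solving J·Δ = −F gives Δ = (0.120, -2.120).
Then the next iterate is (s, t)₁ = (-0.880, 0.880).
Re-evaluating at (-0.880, 0.880): F = (0.000, -8.08883), so ‖F‖₂ = 8.089.

8.089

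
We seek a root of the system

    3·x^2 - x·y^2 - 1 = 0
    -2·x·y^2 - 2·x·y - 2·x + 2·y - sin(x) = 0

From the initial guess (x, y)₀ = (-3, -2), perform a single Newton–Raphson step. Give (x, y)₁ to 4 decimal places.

(-1.4983, -1.5864)

At (-3, -2): F = (38.0000, 14.141120).
Jacobian J = [[6·x - y^2, -2·x·y], [-2·y^2 - 2·y - cos(x) - 2, -4·x·y - 2·x + 2]].
At the point, J = [[-22.0000, -12.0000], [-5.010008, -16.0000]] (det J = 291.879910).
Solving J·Δ = −F gives Δ = (1.5017, 0.4136).
Then the next iterate is (x, y)₁ = (-1.4983, -1.5864).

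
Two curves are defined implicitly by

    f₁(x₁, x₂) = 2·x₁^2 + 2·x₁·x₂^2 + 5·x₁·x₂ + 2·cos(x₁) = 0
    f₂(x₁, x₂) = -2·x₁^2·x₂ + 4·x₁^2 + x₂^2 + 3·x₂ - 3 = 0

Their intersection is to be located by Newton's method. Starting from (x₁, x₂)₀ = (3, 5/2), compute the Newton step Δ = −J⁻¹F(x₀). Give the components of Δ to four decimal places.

At (3, 5/2): F = (91.020015, 1.7500).
Jacobian J = [[4·x₁ + 2·x₂^2 + 5·x₂ - 2·sin(x₁), 4·x₁·x₂ + 5·x₁], [-4·x₁·x₂ + 8·x₁, -2·x₁^2 + 2·x₂ + 3]].
At the point, J = [[36.717760, 45.0000], [-6.0000, -10.0000]] (det J = -97.177600).
Solving J·Δ = −F gives Δ = (-10.1767, 6.2810).

(-10.1767, 6.2810)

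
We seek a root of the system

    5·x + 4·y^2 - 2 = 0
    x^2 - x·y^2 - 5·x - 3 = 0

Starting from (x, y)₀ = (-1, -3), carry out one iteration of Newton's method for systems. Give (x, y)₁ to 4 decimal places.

(-0.7246, -1.7343)

At (-1, -3): F = (29.0000, 12.0000).
Jacobian J = [[5, 8·y], [2·x - y^2 - 5, -2·x·y]].
At the point, J = [[5.0000, -24.0000], [-16.0000, -6.0000]] (det J = -414.0000).
Solving J·Δ = −F gives Δ = (0.2754, 1.2657).
Then the next iterate is (x, y)₁ = (-0.7246, -1.7343).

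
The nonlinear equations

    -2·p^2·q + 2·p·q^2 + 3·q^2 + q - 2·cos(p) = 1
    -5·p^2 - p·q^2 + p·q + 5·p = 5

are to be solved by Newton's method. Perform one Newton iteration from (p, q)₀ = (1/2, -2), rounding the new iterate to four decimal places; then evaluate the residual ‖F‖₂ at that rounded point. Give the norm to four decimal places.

At (1/2, -2): F = (12.244835, -6.7500).
Jacobian J = [[-4·p·q + 2·q^2 + 2·sin(p), -2·p^2 + 4·p·q + 6·q + 1], [-10·p - q^2 + q + 5, -2·p·q + p]].
At the point, J = [[12.958851, -15.5000], [-6.0000, 2.5000]] (det J = -60.602872).
Solving J·Δ = −F gives Δ = (-1.2213, -0.2311).
Then the next iterate is (p, q)₁ = (-0.7213, -2.2311).
Re-evaluating at (-0.7213, -2.2311): F = (5.341006, -6.008084), so ‖F‖₂ = 8.0389.

8.0389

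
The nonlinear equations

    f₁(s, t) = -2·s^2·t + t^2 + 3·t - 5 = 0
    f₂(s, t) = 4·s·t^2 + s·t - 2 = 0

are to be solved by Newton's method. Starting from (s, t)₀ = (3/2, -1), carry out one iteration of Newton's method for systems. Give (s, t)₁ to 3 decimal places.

At (3/2, -1): F = (-2.500, 2.500).
Jacobian J = [[-4·s·t, -2·s^2 + 2·t + 3], [4·t^2 + t, 8·s·t + s]].
At the point, J = [[6.000, -3.500], [3.000, -10.500]] (det J = -52.500).
Solving J·Δ = −F gives Δ = (0.667, 0.429).
Then the next iterate is (s, t)₁ = (2.167, -0.571).

(2.167, -0.571)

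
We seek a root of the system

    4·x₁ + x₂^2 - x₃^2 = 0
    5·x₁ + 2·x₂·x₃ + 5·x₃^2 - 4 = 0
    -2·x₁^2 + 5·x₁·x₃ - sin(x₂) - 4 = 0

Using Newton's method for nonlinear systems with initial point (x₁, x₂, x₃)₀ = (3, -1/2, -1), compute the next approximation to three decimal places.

(0.787, 2.050, -0.924)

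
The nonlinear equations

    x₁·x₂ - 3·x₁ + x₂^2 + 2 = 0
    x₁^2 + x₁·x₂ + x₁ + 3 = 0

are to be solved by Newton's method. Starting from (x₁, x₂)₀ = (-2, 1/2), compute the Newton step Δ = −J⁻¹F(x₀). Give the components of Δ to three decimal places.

At (-2, 1/2): F = (7.250, 4.000).
Jacobian J = [[x₂ - 3, x₁ + 2·x₂], [2·x₁ + x₂ + 1, x₁]].
At the point, J = [[-2.500, -1.000], [-2.500, -2.000]] (det J = 2.500).
Solving J·Δ = −F gives Δ = (4.200, -3.250).

(4.200, -3.250)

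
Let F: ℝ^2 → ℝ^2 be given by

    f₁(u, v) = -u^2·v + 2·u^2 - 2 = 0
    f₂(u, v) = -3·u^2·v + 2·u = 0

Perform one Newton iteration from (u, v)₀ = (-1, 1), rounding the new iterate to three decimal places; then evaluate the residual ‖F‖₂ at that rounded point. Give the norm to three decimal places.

1.130

At (-1, 1): F = (-1.000, -5.000).
Jacobian J = [[-2·u·v + 4·u, -u^2], [-6·u·v + 2, -3·u^2]].
At the point, J = [[-2.000, -1.000], [8.000, -3.000]] (det J = 14.000).
Solving J·Δ = −F gives Δ = (0.143, -1.286).
Then the next iterate is (u, v)₁ = (-0.857, -0.286).
Re-evaluating at (-0.857, -0.286): F = (-0.32105, -1.08384), so ‖F‖₂ = 1.130.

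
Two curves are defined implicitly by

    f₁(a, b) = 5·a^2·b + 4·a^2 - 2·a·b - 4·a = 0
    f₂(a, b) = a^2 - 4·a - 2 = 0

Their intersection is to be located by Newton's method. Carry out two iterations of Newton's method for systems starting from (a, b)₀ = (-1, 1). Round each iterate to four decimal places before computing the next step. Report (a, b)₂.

(-0.4500, -1.0667)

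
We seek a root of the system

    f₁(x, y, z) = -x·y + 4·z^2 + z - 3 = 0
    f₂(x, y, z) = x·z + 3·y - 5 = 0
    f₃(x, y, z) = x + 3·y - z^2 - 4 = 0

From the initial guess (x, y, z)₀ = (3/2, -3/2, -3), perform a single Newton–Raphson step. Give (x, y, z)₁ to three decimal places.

(0.723, 1.823, -1.865)

At (3/2, -3/2, -3): F = (32.250, -14.000, -16.000).
Jacobian J = [[-y, -x, 8·z + 1], [z, 3, x], [1, 3, -2·z]].
At the point, J = [[1.500, -1.500, -23.000], [-3.000, 3.000, 1.500], [1.000, 3.000, 6.000]] (det J = 267.000).
Solving J·Δ = −F gives Δ = (-0.777, 3.323, 1.135).
Then the next iterate is (x, y, z)₁ = (0.723, 1.823, -1.865).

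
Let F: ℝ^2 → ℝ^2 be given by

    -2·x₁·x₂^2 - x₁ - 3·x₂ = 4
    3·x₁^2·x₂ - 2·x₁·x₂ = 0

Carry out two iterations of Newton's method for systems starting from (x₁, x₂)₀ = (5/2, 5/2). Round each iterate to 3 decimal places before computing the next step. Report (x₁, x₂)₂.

(2.110, -0.109)

At (5/2, 5/2): F = (-45.250, 34.375).
Jacobian J = [[-2·x₂^2 - 1, -4·x₁·x₂ - 3], [6·x₁·x₂ - 2·x₂, 3·x₁^2 - 2·x₁]].
At the point, J = [[-13.500, -28.000], [32.500, 13.750]] (det J = 724.375).
Solving J·Δ = −F gives Δ = (-0.470, -1.390).
Then the next iterate is (x₁, x₂)₁ = (2.030, 1.110).
Round to (2.030, 1.110) and repeat: F = (-14.36233, 9.21600), J = [[-3.46420, -12.01320], [11.29980, 8.30270]].
Δ = (0.080, -1.219), so (x₁, x₂)₂ = (2.110, -0.109).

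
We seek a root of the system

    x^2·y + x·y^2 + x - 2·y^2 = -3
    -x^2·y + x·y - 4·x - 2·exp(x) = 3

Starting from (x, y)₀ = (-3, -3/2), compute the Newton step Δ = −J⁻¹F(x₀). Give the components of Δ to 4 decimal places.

At (-3, -3/2): F = (-24.7500, 26.900426).
Jacobian J = [[2·x·y + y^2 + 1, x^2 + 2·x·y - 4·y], [-2·x·y + y - 2·exp(x) - 4, -x^2 + x]].
At the point, J = [[12.2500, 24.0000], [-14.599574, -12.0000]] (det J = 203.389779).
Solving J·Δ = −F gives Δ = (1.7140, 0.1564).

(1.7140, 0.1564)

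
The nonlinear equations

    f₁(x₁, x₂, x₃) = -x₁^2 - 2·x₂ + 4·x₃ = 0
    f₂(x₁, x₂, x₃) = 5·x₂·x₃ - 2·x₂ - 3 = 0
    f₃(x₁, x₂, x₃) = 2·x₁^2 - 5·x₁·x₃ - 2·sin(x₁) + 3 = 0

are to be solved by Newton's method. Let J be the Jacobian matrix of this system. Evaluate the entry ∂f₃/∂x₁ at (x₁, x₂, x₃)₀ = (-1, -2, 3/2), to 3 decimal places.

∂f₃/∂x₁ = 4·x₁ - 5·x₃ - 2·cos(x₁).
At (-1, -2, 3/2) this is -12.581.

-12.581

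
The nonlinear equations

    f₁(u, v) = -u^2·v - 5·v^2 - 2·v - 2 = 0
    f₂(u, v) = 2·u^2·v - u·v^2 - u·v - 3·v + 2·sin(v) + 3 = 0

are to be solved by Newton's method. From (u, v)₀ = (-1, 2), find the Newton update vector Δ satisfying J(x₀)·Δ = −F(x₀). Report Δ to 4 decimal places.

At (-1, 2): F = (-28.0000, 8.818595).
Jacobian J = [[-2·u·v, -u^2 - 10·v - 2], [4·u·v - v^2 - v, 2·u^2 - 2·u·v - u + 2·cos(v) - 3]].
At the point, J = [[4.0000, -23.0000], [-14.0000, 3.167706]] (det J = -309.329175).
Solving J·Δ = −F gives Δ = (0.3690, -1.1532).

(0.3690, -1.1532)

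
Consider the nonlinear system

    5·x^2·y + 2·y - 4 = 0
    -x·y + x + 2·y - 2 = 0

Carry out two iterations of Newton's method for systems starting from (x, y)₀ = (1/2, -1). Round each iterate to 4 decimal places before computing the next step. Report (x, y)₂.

At (1/2, -1): F = (-7.2500, -3.0000).
Jacobian J = [[10·x·y, 5·x^2 + 2], [-y + 1, -x + 2]].
At the point, J = [[-5.0000, 3.2500], [2.0000, 1.5000]] (det J = -14.0000).
Solving J·Δ = −F gives Δ = (-0.0804, 2.1071).
Then the next iterate is (x, y)₁ = (0.4196, 1.1071).
Round to (0.4196, 1.1071) and repeat: F = (-0.811197, 0.169261), J = [[4.645392, 2.880321], [-0.1071, 1.5804]].
Δ = (0.2313, -0.0914), so (x, y)₂ = (0.6509, 1.0157).

(0.6509, 1.0157)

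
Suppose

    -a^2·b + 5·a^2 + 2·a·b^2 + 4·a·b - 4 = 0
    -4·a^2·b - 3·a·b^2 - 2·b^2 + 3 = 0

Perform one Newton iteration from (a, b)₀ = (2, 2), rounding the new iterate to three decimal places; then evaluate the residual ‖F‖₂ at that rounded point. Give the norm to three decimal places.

At (2, 2): F = (40.000, -61.000).
Jacobian J = [[-2·a·b + 10·a + 2·b^2 + 4·b, -a^2 + 4·a·b + 4·a], [-8·a·b - 3·b^2, -4·a^2 - 6·a·b - 4·b]].
At the point, J = [[28.000, 20.000], [-44.000, -48.000]] (det J = -464.000).
Solving J·Δ = −F gives Δ = (-1.509, 0.112).
Then the next iterate is (a, b)₁ = (0.491, 2.112).
Re-evaluating at (0.491, 2.112): F = (5.22446, -14.52812), so ‖F‖₂ = 15.439.

15.439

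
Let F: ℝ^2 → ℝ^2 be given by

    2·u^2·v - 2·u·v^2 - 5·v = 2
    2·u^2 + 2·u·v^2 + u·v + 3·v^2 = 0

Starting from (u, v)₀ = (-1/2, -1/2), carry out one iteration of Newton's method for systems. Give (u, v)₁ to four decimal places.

At (-1/2, -1/2): F = (0.5000, 1.2500).
Jacobian J = [[4·u·v - 2·v^2, 2·u^2 - 4·u·v - 5], [4·u + 2·v^2 + v, 4·u·v + u + 6·v]].
At the point, J = [[0.5000, -5.5000], [-2.0000, -2.5000]] (det J = -12.2500).
Solving J·Δ = −F gives Δ = (0.4592, 0.1327).
Then the next iterate is (u, v)₁ = (-0.0408, -0.3673).

(-0.0408, -0.3673)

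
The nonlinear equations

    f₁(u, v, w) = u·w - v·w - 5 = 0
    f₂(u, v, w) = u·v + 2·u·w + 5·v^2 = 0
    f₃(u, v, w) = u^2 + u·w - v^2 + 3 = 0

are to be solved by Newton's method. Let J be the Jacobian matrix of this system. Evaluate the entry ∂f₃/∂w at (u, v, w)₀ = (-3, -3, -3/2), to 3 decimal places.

∂f₃/∂w = u.
At (-3, -3, -3/2) this is -3.000.

-3.000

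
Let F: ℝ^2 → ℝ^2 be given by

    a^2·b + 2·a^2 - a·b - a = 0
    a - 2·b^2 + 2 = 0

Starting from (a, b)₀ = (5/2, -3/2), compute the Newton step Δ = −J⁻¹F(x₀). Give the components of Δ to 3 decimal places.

(-1.842, 0.307)

At (5/2, -3/2): F = (4.375, 0.000).
Jacobian J = [[2·a·b + 4·a - b - 1, a^2 - a], [1, -4·b]].
At the point, J = [[3.000, 3.750], [1.000, 6.000]] (det J = 14.250).
Solving J·Δ = −F gives Δ = (-1.842, 0.307).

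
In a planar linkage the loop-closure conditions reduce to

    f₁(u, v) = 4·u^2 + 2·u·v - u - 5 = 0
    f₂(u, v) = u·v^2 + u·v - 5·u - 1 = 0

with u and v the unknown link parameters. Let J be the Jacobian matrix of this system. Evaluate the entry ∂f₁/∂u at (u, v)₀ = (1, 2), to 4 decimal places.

11.0000

∂f₁/∂u = 8·u + 2·v - 1.
At (1, 2) this is 11.0000.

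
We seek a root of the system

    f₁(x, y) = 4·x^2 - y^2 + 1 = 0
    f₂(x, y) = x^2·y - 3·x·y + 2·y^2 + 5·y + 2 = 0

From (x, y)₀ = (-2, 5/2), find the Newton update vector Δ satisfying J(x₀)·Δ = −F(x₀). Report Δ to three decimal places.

At (-2, 5/2): F = (10.750, 52.000).
Jacobian J = [[8·x, -2·y], [2·x·y - 3·y, x^2 - 3·x + 4·y + 5]].
At the point, J = [[-16.000, -5.000], [-17.500, 25.000]] (det J = -487.500).
Solving J·Δ = −F gives Δ = (1.085, -1.321).

(1.085, -1.321)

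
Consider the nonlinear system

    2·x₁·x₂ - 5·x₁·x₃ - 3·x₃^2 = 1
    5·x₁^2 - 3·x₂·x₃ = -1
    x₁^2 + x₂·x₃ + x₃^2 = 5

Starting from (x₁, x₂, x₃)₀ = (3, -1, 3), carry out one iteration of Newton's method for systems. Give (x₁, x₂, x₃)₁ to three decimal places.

At (3, -1, 3): F = (-79.000, 55.000, 10.000).
Jacobian J = [[2·x₂ - 5·x₃, 2·x₁, -5·x₁ - 6·x₃], [10·x₁, -3·x₃, -3·x₂], [2·x₁, x₃, x₂ + 2·x₃]].
At the point, J = [[-17.000, 6.000, -33.000], [30.000, -9.000, 3.000], [6.000, 3.000, 5.000]] (det J = -4626.000).
Solving J·Δ = −F gives Δ = (-1.215, 1.568, -1.483).
Then the next iterate is (x₁, x₂, x₃)₁ = (1.785, 0.568, 1.517).

(1.785, 0.568, 1.517)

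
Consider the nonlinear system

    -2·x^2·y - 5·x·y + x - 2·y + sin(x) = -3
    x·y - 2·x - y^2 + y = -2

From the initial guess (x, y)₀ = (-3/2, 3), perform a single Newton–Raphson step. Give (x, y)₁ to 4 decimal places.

At (-3/2, 3): F = (3.502505, -5.5000).
Jacobian J = [[-4·x·y - 5·y + cos(x) + 1, -2·x^2 - 5·x - 2], [y - 2, x - 2·y + 1]].
At the point, J = [[4.070737, 1.0000], [1.0000, -6.5000]] (det J = -27.459792).
Solving J·Δ = −F gives Δ = (-0.6288, -0.9429).
Then the next iterate is (x, y)₁ = (-2.1288, 2.0571).

(-2.1288, 2.0571)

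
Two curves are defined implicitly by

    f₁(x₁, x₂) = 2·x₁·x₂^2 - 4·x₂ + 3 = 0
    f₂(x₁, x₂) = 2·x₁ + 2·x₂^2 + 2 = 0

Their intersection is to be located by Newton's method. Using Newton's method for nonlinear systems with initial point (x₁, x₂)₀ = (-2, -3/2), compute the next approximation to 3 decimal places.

(-2.465, -1.238)

At (-2, -3/2): F = (0.000, 2.500).
Jacobian J = [[2·x₂^2, 4·x₁·x₂ - 4], [2, 4·x₂]].
At the point, J = [[4.500, 8.000], [2.000, -6.000]] (det J = -43.000).
Solving J·Δ = −F gives Δ = (-0.465, 0.262).
Then the next iterate is (x₁, x₂)₁ = (-2.465, -1.238).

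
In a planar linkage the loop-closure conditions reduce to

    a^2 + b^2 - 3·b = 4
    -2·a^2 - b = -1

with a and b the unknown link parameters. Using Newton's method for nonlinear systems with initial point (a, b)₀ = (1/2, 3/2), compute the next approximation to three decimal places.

At (1/2, 3/2): F = (-6.000, -1.000).
Jacobian J = [[2·a, 2·b - 3], [-4·a, -1]].
At the point, J = [[1.000, 0.000], [-2.000, -1.000]] (det J = -1.000).
Solving J·Δ = −F gives Δ = (6.000, -13.000).
Then the next iterate is (a, b)₁ = (6.500, -11.500).

(6.500, -11.500)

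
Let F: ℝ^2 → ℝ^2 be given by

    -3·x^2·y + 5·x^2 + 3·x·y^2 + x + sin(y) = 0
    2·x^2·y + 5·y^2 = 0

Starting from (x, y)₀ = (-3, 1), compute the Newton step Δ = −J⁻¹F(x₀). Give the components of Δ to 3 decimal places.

At (-3, 1): F = (6.84147, 23.000).
Jacobian J = [[-6·x·y + 10·x + 3·y^2 + 1, -3·x^2 + 6·x·y + cos(y)], [4·x·y, 2·x^2 + 10·y]].
At the point, J = [[-8.000, -44.45970], [-12.000, 28.000]] (det J = -757.51637).
Solving J·Δ = −F gives Δ = (1.603, -0.135).

(1.603, -0.135)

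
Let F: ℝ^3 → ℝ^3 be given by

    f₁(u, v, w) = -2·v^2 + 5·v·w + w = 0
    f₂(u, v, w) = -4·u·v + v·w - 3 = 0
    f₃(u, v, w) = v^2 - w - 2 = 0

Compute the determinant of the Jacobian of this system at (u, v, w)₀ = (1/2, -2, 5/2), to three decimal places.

452.000

J = [[0, -4·v + 5·w, 5·v + 1], [-4·v, -4·u + w, v], [0, 2·v, -1]].
At the point, J = [[0.000, 20.500, -9.000], [8.000, 0.500, -2.000], [0.000, -4.000, -1.000]].
det J = 452.000.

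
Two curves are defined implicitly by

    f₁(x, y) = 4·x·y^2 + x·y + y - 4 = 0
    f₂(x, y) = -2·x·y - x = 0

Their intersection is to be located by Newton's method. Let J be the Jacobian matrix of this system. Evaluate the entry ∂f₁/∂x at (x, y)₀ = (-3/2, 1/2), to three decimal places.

1.500

∂f₁/∂x = 4·y^2 + y.
At (-3/2, 1/2) this is 1.500.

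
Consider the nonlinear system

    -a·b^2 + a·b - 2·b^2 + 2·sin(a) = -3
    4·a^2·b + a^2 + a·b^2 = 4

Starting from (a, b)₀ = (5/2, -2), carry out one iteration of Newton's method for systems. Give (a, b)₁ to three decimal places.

At (5/2, -2): F = (-18.80306, -37.750).
Jacobian J = [[-b^2 + b + 2·cos(a), -2·a·b + a - 4·b], [8·a·b + 2·a + b^2, 4·a^2 + 2·a·b]].
At the point, J = [[-7.60229, 20.500], [-31.000, 15.000]] (det J = 521.46569).
Solving J·Δ = −F gives Δ = (-0.943, 0.567).
Then the next iterate is (a, b)₁ = (1.557, -1.433).

(1.557, -1.433)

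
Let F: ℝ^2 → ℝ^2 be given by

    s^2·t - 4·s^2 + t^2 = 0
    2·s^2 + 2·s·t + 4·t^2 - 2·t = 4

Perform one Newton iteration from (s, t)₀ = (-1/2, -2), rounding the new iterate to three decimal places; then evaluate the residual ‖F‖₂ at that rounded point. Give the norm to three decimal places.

3.801

At (-1/2, -2): F = (2.500, 18.500).
Jacobian J = [[2·s·t - 8·s, s^2 + 2·t], [4·s + 2·t, 2·s + 8·t - 2]].
At the point, J = [[6.000, -3.750], [-6.000, -19.000]] (det J = -136.500).
Solving J·Δ = −F gives Δ = (0.160, 0.923).
Then the next iterate is (s, t)₁ = (-0.340, -1.077).
Re-evaluating at (-0.340, -1.077): F = (0.57303, 3.75728), so ‖F‖₂ = 3.801.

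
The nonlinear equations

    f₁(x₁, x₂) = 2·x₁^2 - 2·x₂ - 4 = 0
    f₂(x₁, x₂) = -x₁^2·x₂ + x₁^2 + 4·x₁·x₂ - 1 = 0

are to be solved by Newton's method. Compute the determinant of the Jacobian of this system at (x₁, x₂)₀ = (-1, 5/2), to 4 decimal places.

46.0000

J = [[4·x₁, -2], [-2·x₁·x₂ + 2·x₁ + 4·x₂, -x₁^2 + 4·x₁]].
At the point, J = [[-4.0000, -2.0000], [13.0000, -5.0000]].
det J = 46.0000.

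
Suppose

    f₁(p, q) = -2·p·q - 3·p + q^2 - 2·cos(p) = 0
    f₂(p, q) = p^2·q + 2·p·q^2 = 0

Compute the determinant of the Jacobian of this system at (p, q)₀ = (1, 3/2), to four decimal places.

-37.7194

J = [[-2·q + 2·sin(p) - 3, -2·p + 2·q], [2·p·q + 2·q^2, p^2 + 4·p·q]].
At the point, J = [[-4.317058, 1.0000], [7.5000, 7.0000]].
det J = -37.7194.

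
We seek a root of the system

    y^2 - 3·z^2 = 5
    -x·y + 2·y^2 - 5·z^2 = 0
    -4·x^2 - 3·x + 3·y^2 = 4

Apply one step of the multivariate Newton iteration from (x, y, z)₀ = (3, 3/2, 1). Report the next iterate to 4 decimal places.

(2.3593, 4.2722, 1.4278)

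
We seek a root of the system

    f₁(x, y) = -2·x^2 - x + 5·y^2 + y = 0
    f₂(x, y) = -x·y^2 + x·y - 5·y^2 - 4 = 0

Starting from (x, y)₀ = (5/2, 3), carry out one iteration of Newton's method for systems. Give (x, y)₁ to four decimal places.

(1.6102, 1.6197)

At (5/2, 3): F = (33.0000, -64.0000).
Jacobian J = [[-4·x - 1, 10·y + 1], [-y^2 + y, -2·x·y + x - 10·y]].
At the point, J = [[-11.0000, 31.0000], [-6.0000, -42.5000]] (det J = 653.5000).
Solving J·Δ = −F gives Δ = (-0.8898, -1.3803).
Then the next iterate is (x, y)₁ = (1.6102, 1.6197).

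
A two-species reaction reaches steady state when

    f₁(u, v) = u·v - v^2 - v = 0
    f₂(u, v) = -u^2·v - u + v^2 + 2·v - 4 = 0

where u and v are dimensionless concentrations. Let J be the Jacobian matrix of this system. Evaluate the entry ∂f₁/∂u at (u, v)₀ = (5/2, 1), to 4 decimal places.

∂f₁/∂u = v.
At (5/2, 1) this is 1.0000.

1.0000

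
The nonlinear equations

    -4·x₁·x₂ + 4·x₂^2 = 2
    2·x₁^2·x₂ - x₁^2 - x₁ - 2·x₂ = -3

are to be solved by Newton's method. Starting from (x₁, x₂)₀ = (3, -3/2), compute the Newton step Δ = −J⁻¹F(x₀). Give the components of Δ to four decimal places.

(-0.7778, 0.8472)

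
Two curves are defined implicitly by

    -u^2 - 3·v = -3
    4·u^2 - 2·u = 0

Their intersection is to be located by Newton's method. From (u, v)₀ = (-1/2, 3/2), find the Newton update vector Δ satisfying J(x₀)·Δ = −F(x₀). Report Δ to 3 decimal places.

At (-1/2, 3/2): F = (-1.750, 2.000).
Jacobian J = [[-2·u, -3], [8·u - 2, 0]].
At the point, J = [[1.000, -3.000], [-6.000, 0.000]] (det J = -18.000).
Solving J·Δ = −F gives Δ = (0.333, -0.472).

(0.333, -0.472)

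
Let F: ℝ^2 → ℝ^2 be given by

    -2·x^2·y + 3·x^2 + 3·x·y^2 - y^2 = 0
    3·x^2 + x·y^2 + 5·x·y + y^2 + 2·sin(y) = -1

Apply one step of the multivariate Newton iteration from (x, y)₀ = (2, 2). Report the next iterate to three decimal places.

At (2, 2): F = (16.000, 46.81859).
Jacobian J = [[-4·x·y + 6·x + 3·y^2, -2·x^2 + 6·x·y - 2·y], [6·x + y^2 + 5·y, 2·x·y + 5·x + 2·y + 2·cos(y)]].
At the point, J = [[8.000, 12.000], [26.000, 21.16771]] (det J = -142.65835).
Solving J·Δ = −F gives Δ = (-1.564, -0.291).
Then the next iterate is (x, y)₁ = (0.436, 1.709).

(0.436, 1.709)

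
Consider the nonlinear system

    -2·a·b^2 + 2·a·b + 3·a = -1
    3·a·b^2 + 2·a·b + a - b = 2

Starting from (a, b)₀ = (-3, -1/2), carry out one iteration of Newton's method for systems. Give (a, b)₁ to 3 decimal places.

At (-3, -1/2): F = (-3.500, -3.750).
Jacobian J = [[-2·b^2 + 2·b + 3, -4·a·b + 2·a], [3·b^2 + 2·b + 1, 6·a·b + 2·a - 1]].
At the point, J = [[1.500, -12.000], [0.750, 2.000]] (det J = 12.000).
Solving J·Δ = −F gives Δ = (4.333, 0.250).
Then the next iterate is (a, b)₁ = (1.333, -0.250).

(1.333, -0.250)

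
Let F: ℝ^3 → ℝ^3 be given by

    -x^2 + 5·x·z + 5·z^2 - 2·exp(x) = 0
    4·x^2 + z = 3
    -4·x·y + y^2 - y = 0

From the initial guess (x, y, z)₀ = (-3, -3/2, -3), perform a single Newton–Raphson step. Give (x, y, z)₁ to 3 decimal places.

At (-3, -3/2, -3): F = (80.90043, 30.000, -14.250).
Jacobian J = [[-2·x + 5·z - 2·exp(x), 0, 5·x + 10·z], [8·x, 0, 1], [-4·y, -4·x + 2·y - 1, 0]].
At the point, J = [[-9.09957, 0.000, -45.000], [-24.000, 0.000, 1.000], [6.000, 8.000, 0.000]] (det J = 8712.79659).
Solving J·Δ = −F gives Δ = (1.314, 0.796, 1.532).
Then the next iterate is (x, y, z)₁ = (-1.686, -0.704, -1.468).

(-1.686, -0.704, -1.468)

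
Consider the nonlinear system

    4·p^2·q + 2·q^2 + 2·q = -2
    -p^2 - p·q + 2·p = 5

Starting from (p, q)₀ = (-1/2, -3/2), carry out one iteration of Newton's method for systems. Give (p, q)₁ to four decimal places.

(0.7121, 1.5909)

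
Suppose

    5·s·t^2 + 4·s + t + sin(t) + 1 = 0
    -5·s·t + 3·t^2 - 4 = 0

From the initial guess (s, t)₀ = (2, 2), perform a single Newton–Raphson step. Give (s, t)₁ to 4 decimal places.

At (2, 2): F = (51.909297, -12.0000).
Jacobian J = [[5·t^2 + 4, 10·s·t + cos(t) + 1], [-5·t, -5·s + 6·t]].
At the point, J = [[24.0000, 40.583853], [-10.0000, 2.0000]] (det J = 453.838532).
Solving J·Δ = −F gives Δ = (-1.3018, -0.5092).
Then the next iterate is (s, t)₁ = (0.6982, 1.4908).

(0.6982, 1.4908)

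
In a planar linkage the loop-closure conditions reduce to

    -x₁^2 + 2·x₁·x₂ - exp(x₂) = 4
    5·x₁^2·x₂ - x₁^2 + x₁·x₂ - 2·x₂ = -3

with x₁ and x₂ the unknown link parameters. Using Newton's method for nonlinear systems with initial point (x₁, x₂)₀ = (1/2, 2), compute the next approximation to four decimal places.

(0.2586, 0.3780)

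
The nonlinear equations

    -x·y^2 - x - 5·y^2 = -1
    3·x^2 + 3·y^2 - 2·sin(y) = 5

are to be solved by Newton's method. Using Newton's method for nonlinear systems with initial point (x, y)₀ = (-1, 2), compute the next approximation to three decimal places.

(-1.304, 1.220)

At (-1, 2): F = (-14.000, 8.18141).
Jacobian J = [[-y^2 - 1, -2·x·y - 10·y], [6·x, 6·y - 2·cos(y)]].
At the point, J = [[-5.000, -16.000], [-6.000, 12.83229]] (det J = -160.16147).
Solving J·Δ = −F gives Δ = (-0.304, -0.780).
Then the next iterate is (x, y)₁ = (-1.304, 1.220).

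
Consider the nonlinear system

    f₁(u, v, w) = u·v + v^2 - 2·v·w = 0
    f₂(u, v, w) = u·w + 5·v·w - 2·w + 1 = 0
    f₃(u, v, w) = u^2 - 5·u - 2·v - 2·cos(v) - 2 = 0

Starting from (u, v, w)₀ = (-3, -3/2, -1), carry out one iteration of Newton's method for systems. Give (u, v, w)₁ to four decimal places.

At (-3, -3/2, -1): F = (3.7500, 13.5000, 24.858526).
Jacobian J = [[v, u + 2·v - 2·w, -2·v], [w, 5·w, u + 5·v - 2], [2·u - 5, 2·sin(v) - 2, 0]].
At the point, J = [[-1.5000, -4.0000, 3.0000], [-1.0000, -5.0000, -12.5000], [-11.0000, -3.994990, 0.0000]] (det J = -628.108968).
Solving J·Δ = −F gives Δ = (2.0168, 0.6694, 0.6509).
Then the next iterate is (u, v, w)₁ = (-0.9832, -0.8306, -0.3491).

(-0.9832, -0.8306, -0.3491)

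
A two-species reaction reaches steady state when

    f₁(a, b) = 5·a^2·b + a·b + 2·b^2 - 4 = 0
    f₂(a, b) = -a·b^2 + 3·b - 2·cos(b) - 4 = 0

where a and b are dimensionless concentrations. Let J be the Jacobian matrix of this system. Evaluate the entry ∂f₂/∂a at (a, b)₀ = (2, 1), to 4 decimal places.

-1.0000

∂f₂/∂a = -b^2.
At (2, 1) this is -1.0000.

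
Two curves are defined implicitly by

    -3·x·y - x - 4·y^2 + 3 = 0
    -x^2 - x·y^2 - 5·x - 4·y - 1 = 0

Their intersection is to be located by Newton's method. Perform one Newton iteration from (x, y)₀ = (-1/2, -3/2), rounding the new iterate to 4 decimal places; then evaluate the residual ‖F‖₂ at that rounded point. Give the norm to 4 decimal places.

1.3248

At (-1/2, -3/2): F = (-7.7500, 8.3750).
Jacobian J = [[-3·y - 1, -3·x - 8·y], [-2·x - y^2 - 5, -2·x·y - 4]].
At the point, J = [[3.5000, 13.5000], [-6.2500, -5.5000]] (det J = 65.1250).
Solving J·Δ = −F gives Δ = (1.0816, 0.2937).
Then the next iterate is (x, y)₁ = (0.5816, -1.2063).
Re-evaluating at (0.5816, -1.2063): F = (-1.297487, -0.267379), so ‖F‖₂ = 1.3248.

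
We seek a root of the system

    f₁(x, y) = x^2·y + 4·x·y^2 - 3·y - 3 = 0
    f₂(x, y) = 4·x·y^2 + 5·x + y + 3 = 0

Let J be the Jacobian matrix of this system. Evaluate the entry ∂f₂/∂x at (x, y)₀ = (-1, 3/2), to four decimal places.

∂f₂/∂x = 4·y^2 + 5.
At (-1, 3/2) this is 14.0000.

14.0000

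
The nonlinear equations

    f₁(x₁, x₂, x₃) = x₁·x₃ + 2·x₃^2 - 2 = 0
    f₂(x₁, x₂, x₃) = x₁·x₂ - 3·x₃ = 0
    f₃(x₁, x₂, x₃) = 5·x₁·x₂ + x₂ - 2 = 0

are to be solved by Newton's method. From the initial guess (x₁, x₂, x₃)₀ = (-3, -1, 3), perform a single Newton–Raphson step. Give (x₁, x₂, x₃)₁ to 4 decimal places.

(2.8222, -2.2222, 0.2815)

At (-3, -1, 3): F = (7.0000, -6.0000, 12.0000).
Jacobian J = [[x₃, 0, x₁ + 4·x₃], [x₂, x₁, -3], [5·x₂, 5·x₁ + 1, 0]].
At the point, J = [[3.0000, 0.0000, 9.0000], [-1.0000, -3.0000, -3.0000], [-5.0000, -14.0000, 0.0000]] (det J = -135.0000).
Solving J·Δ = −F gives Δ = (5.8222, -1.2222, -2.7185).
Then the next iterate is (x₁, x₂, x₃)₁ = (2.8222, -2.2222, 0.2815).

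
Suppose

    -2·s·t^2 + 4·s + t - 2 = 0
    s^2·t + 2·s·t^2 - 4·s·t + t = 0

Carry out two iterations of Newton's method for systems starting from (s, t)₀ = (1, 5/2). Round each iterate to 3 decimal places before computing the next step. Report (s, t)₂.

(6.686, -3.046)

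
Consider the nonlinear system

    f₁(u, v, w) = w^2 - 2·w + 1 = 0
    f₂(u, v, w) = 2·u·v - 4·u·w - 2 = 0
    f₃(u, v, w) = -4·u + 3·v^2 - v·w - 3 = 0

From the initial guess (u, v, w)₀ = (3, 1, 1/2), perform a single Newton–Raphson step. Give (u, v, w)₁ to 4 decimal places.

At (3, 1, 1/2): F = (0.2500, -2.0000, -12.5000).
Jacobian J = [[0, 0, 2·w - 2], [2·v - 4·w, 2·u, -4·u], [-4, 6·v - w, -v]].
At the point, J = [[0.0000, 0.0000, -1.0000], [0.0000, 6.0000, -12.0000], [-4.0000, 5.5000, -1.0000]] (det J = -24.0000).
Solving J·Δ = −F gives Δ = (-2.0417, 0.8333, 0.2500).
Then the next iterate is (u, v, w)₁ = (0.9583, 1.8333, 0.7500).

(0.9583, 1.8333, 0.7500)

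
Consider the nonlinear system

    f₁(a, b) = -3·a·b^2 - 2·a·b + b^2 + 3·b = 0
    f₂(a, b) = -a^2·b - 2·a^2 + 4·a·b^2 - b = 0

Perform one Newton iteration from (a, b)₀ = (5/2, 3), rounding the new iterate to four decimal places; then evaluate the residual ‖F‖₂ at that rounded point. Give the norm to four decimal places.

24.4408

At (5/2, 3): F = (-64.5000, 55.7500).
Jacobian J = [[-3·b^2 - 2·b, -6·a·b - 2·a + 2·b + 3], [-2·a·b - 4·a + 4·b^2, -a^2 + 8·a·b - 1]].
At the point, J = [[-33.0000, -41.0000], [11.0000, 52.7500]] (det J = -1289.7500).
Solving J·Δ = −F gives Δ = (-0.8658, -0.8763).
Then the next iterate is (a, b)₁ = (1.6342, 2.1237).
Re-evaluating at (1.6342, 2.1237): F = (-18.171124, 16.345140), so ‖F‖₂ = 24.4408.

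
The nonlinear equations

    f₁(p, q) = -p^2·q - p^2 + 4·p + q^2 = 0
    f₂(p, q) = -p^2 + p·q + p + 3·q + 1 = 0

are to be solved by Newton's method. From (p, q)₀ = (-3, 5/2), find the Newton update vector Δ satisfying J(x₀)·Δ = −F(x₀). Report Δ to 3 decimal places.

(1.158, -2.076)

At (-3, 5/2): F = (-37.250, -11.000).
Jacobian J = [[-2·p·q - 2·p + 4, -p^2 + 2·q], [-2·p + q + 1, p + 3]].
At the point, J = [[25.000, -4.000], [9.500, 0.000]] (det J = 38.000).
Solving J·Δ = −F gives Δ = (1.158, -2.076).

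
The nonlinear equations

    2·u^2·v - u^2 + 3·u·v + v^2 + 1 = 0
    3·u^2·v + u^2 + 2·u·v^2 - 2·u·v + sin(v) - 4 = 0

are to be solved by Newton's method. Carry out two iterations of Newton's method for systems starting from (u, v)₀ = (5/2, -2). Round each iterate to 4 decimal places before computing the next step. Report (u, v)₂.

At (5/2, -2): F = (-41.2500, -6.159297).
Jacobian J = [[4·u·v - 2·u + 3·v, 2·u^2 + 3·u + 2·v], [6·u·v + 2·u + 2·v^2 - 2·v, 3·u^2 + 4·u·v - 2·u + cos(v)]].
At the point, J = [[-31.0000, 16.0000], [-13.0000, -6.666147]] (det J = 414.650552).
Solving J·Δ = −F gives Δ = (-0.9008, 0.8328).
Then the next iterate is (u, v)₁ = (1.5992, -1.1672).
Round to (1.5992, -1.1672) and repeat: F = (-11.764933, -3.226817), J = [[-14.166345, 7.578081], [-2.942006, -2.599695]].
Δ = (-0.9309, -0.1877), so (u, v)₂ = (0.6683, -1.3549).

(0.6683, -1.3549)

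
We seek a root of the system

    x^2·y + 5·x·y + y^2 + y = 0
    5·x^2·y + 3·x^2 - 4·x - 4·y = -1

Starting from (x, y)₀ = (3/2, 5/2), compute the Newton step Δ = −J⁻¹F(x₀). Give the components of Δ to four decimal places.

At (3/2, 5/2): F = (33.1250, 19.8750).
Jacobian J = [[2·x·y + 5·y, x^2 + 5·x + 2·y + 1], [10·x·y + 6·x - 4, 5·x^2 - 4]].
At the point, J = [[20.0000, 15.7500], [42.5000, 7.2500]] (det J = -524.3750).
Solving J·Δ = −F gives Δ = (-0.1390, -1.9267).

(-0.1390, -1.9267)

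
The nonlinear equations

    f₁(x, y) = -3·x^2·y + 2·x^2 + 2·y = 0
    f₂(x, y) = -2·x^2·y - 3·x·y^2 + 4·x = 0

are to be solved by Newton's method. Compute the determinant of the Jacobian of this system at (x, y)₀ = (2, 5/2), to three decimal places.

488.500

J = [[-6·x·y + 4·x, -3·x^2 + 2], [-4·x·y - 3·y^2 + 4, -2·x^2 - 6·x·y]].
At the point, J = [[-22.000, -10.000], [-34.750, -38.000]].
det J = 488.500.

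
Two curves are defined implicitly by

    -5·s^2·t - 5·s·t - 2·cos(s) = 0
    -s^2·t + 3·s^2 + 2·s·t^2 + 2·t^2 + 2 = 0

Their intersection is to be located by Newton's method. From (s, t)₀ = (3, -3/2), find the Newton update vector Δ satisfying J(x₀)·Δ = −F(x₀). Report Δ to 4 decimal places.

At (3, -3/2): F = (91.979985, 60.5000).
Jacobian J = [[-10·s·t - 5·t + 2·sin(s), -5·s^2 - 5·s], [-2·s·t + 6·s + 2·t^2, -s^2 + 4·s·t + 4·t]].
At the point, J = [[52.782240, -60.0000], [31.5000, -33.0000]] (det J = 148.186079).
Solving J·Δ = −F gives Δ = (-4.0129, -1.9972).

(-4.0129, -1.9972)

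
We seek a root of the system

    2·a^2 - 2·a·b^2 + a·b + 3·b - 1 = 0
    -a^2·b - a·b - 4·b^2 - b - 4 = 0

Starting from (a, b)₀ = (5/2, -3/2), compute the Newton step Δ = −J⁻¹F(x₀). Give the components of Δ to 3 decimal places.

(-0.292, 0.447)

At (5/2, -3/2): F = (-8.000, 1.625).
Jacobian J = [[4·a - 2·b^2 + b, -4·a·b + a + 3], [-2·a·b - b, -a^2 - a - 8·b - 1]].
At the point, J = [[4.000, 20.500], [9.000, 2.250]] (det J = -175.500).
Solving J·Δ = −F gives Δ = (-0.292, 0.447).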